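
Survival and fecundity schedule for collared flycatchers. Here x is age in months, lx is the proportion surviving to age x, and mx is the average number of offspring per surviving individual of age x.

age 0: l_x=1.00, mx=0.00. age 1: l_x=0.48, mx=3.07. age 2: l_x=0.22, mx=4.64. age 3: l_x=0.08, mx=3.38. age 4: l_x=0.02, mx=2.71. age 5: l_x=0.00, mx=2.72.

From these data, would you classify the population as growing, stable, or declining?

growing

R0 = Σ lx·mx = 0 + 1.4736 + 1.0208 + 0.2704 + 0.0542 + 0 = 2.819
R0 > 1, so the population is growing.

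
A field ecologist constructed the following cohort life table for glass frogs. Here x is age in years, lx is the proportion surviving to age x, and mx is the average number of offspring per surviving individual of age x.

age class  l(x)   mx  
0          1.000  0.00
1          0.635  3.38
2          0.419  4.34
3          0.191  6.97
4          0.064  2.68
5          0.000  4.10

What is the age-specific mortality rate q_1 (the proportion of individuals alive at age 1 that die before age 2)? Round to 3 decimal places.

q_1 = (l_1 − l_2) / l_1 = (0.635 − 0.419) / 0.635
     = 0.216 / 0.635 = 0.340157… → 0.340

0.340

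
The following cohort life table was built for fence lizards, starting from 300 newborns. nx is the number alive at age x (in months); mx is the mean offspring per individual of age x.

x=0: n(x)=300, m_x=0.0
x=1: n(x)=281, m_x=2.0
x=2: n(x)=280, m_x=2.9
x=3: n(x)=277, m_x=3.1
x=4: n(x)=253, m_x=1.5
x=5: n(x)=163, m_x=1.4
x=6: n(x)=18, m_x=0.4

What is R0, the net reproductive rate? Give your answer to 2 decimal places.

9.49

lx = nx/n0 = nx/300: 1, 0.93667…, 0.93333…, 0.92333…, 0.84333…, 0.54333…, 0.06
lx·mx by age: 0, 1.873333…, 2.706667…, 2.862333…, 1.265…, 0.760667…, 0.024
R0 = Σ lx·mx = 9.492… → 9.49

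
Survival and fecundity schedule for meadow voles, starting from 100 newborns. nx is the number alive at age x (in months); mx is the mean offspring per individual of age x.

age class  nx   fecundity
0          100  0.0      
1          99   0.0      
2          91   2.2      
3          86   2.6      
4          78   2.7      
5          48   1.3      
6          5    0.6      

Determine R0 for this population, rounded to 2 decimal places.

7.00

lx = nx/n0 = nx/100: 1, 0.99, 0.91, 0.86, 0.78, 0.48, 0.05
lx·mx by age: 0, 0, 2.002, 2.236, 2.106, 0.624, 0.03
R0 = Σ lx·mx = 6.998 → 7.00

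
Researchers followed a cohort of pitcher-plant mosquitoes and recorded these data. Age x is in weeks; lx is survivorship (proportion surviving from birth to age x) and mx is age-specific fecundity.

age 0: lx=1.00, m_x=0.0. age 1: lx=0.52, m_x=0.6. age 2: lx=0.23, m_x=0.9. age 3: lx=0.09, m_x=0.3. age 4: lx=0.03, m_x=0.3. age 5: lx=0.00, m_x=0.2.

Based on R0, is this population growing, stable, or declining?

declining

R0 = Σ lx·mx = 0 + 0.312 + 0.207 + 0.027 + 0.009 + 0 = 0.555
R0 < 1, so the population is declining.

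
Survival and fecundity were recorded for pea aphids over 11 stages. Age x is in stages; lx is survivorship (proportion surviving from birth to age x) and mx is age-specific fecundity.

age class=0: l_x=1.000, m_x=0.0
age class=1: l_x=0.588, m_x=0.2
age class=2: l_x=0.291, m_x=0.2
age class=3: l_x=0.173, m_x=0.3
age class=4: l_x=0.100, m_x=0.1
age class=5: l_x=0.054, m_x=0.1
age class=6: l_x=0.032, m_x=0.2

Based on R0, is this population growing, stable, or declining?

R0 = Σ lx·mx = 0 + 0.1176 + 0.0582 + 0.0519 + 0.01 + 0.0054 + 0.0064 = 0.2495
R0 < 1, so the population is declining.

declining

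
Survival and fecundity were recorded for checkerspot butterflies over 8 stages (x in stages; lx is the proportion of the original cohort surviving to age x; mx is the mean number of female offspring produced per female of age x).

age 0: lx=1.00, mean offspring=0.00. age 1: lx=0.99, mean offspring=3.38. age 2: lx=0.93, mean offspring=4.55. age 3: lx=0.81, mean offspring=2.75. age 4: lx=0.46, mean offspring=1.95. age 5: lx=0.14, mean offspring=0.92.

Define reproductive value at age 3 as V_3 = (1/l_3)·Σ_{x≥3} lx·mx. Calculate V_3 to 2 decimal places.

4.02

lx·mx for x ≥ 3: 2.2275, 0.897, 0.1288 → sum = 3.2533
V_3 = 3.2533 / l_3 = 3.2533 / 0.81 = 4.01642… → 4.02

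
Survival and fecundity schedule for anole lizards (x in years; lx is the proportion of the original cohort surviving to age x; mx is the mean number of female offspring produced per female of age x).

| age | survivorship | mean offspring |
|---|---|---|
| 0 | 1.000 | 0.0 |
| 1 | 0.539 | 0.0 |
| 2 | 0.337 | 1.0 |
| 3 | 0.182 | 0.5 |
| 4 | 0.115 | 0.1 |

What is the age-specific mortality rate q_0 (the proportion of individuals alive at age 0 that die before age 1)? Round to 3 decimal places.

q_0 = (l_0 − l_1) / l_0 = (1 − 0.539) / 1
     = 0.461 / 1 = 0.461 → 0.461

0.461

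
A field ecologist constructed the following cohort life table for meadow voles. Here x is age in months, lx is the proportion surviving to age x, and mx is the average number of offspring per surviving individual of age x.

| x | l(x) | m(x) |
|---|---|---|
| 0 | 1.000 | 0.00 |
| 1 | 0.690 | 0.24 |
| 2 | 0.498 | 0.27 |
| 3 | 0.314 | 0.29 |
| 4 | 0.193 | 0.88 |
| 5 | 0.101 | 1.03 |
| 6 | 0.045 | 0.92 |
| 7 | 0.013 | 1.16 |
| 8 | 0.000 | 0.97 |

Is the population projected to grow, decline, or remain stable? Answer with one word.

declining

R0 = Σ lx·mx = 0 + 0.1656 + 0.13446 + 0.09106 + 0.16984 + 0.10403 + 0.0414 + 0.01508 + 0 = 0.72147
R0 < 1, so the population is declining.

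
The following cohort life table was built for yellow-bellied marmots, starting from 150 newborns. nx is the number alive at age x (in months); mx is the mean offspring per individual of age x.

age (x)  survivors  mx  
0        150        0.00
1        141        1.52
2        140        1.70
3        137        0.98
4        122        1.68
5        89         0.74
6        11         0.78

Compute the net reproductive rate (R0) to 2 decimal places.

5.77

lx = nx/n0 = nx/150: 1, 0.94, 0.93333…, 0.91333…, 0.81333…, 0.59333…, 0.07333…
lx·mx by age: 0, 1.4288, 1.586667…, 0.895067…, 1.3664…, 0.439067…, 0.0572…
R0 = Σ lx·mx = 5.7732… → 5.77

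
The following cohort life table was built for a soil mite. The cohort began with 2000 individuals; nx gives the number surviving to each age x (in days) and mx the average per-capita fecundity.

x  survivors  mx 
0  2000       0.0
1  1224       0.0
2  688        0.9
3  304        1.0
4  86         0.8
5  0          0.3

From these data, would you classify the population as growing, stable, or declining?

declining

lx = nx/n0 = nx/2000: 1, 0.612, 0.344, 0.152, 0.043, 0
R0 = Σ lx·mx = 0 + 0 + 0.3096 + 0.152 + 0.0344 + 0 = 0.496
R0 < 1, so the population is declining.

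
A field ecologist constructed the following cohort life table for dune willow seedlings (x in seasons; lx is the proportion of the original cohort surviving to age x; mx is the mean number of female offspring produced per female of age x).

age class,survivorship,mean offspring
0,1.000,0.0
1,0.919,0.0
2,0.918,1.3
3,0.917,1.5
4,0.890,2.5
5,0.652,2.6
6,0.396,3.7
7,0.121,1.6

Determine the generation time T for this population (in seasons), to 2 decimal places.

4.18

lx·mx: 0, 0, 1.1934, 1.3755, 2.225, 1.6952, 1.4652, 0.1936 → R0 = 8.1479
x·lx·mx: 0, 0, 2.3868, 4.1265, 8.9, 8.476, 8.7912, 1.3552 → Σ = 34.0357
T = 34.0357 / 8.1479 = 4.177236… → 4.18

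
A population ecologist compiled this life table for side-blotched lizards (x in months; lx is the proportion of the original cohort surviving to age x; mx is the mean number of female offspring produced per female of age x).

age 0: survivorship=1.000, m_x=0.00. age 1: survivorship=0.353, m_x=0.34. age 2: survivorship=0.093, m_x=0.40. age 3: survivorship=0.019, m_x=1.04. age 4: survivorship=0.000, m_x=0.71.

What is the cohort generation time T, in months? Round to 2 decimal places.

lx·mx: 0, 0.12002, 0.0372, 0.01976, 0 → R0 = 0.17698
x·lx·mx: 0, 0.12002, 0.0744, 0.05928, 0 → Σ = 0.2537
T = 0.2537 / 0.17698 = 1.433495… → 1.43

1.43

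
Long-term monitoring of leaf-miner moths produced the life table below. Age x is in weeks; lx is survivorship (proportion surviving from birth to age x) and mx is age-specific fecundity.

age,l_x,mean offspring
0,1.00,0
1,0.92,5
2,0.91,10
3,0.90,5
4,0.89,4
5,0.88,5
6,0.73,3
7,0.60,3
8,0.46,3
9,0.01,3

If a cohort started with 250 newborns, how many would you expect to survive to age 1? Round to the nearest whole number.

230

Expected survivors = N0 · l_1 = 250 × 0.92 = 230 → 230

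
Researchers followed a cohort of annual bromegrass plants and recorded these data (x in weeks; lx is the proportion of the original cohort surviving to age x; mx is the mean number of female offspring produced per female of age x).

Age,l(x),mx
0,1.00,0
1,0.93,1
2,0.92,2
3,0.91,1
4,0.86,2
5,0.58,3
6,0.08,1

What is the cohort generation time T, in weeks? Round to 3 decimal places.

3.241

lx·mx: 0, 0.93, 1.84, 0.91, 1.72, 1.74, 0.08 → R0 = 7.22
x·lx·mx: 0, 0.93, 3.68, 2.73, 6.88, 8.7, 0.48 → Σ = 23.4
T = 23.4 / 7.22 = 3.240997… → 3.241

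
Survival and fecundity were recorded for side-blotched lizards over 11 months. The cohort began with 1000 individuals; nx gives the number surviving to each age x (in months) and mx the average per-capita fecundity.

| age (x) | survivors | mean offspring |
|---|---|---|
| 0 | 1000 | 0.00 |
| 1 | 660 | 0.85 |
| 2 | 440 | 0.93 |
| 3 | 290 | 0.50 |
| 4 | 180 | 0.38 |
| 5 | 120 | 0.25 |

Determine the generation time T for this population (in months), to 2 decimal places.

lx = nx/n0 = nx/1000: 1, 0.66, 0.44, 0.29, 0.18, 0.12
lx·mx: 0, 0.561, 0.4092, 0.145, 0.0684, 0.03 → R0 = 1.2136
x·lx·mx: 0, 0.561, 0.8184, 0.435, 0.2736, 0.15 → Σ = 2.238
T = 2.238 / 1.2136 = 1.8441… → 1.84

1.84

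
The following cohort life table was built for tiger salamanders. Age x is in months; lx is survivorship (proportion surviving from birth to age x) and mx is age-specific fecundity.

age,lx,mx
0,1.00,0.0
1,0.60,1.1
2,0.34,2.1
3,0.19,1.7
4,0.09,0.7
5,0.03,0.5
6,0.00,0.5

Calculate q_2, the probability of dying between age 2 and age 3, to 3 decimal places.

q_2 = (l_2 − l_3) / l_2 = (0.34 − 0.19) / 0.34
     = 0.15 / 0.34 = 0.441176… → 0.441

0.441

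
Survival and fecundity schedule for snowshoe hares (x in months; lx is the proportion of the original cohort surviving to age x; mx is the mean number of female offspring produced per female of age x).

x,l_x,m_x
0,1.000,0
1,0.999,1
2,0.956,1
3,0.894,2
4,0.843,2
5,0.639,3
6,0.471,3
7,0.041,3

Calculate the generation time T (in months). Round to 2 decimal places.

lx·mx: 0, 0.999, 0.956, 1.788, 1.686, 1.917, 1.413, 0.123 → R0 = 8.882
x·lx·mx: 0, 0.999, 1.912, 5.364, 6.744, 9.585, 8.478, 0.861 → Σ = 33.943
T = 33.943 / 8.882 = 3.821549… → 3.82

3.82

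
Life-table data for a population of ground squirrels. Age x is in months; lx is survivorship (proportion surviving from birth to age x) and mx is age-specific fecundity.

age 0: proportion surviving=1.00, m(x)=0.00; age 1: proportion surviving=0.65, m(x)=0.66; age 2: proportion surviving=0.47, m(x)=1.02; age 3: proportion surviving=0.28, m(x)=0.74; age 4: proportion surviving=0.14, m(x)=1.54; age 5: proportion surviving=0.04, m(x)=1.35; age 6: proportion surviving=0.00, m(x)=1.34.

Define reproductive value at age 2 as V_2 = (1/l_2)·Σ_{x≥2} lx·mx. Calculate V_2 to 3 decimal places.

lx·mx for x ≥ 2: 0.4794, 0.2072, 0.2156, 0.054, 0 → sum = 0.9562
V_2 = 0.9562 / l_2 = 0.9562 / 0.47 = 2.034468… → 2.034

2.034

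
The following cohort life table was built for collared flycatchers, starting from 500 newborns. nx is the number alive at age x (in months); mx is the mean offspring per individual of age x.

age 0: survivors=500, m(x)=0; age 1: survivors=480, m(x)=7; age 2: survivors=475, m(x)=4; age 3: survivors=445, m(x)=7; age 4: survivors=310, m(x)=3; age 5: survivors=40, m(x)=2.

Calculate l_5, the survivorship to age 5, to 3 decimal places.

l_5 = n_5/n_0 = 40/500 = 0.08 → 0.080

0.080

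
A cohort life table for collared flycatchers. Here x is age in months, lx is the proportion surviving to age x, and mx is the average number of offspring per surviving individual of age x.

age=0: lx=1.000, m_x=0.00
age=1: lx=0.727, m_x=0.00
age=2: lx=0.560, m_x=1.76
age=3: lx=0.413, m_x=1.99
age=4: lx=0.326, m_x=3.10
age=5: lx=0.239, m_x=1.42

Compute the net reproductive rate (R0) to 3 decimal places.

3.157

lx·mx by age: 0, 0, 0.9856, 0.82187, 1.0106, 0.33938
R0 = Σ lx·mx = 3.15745 → 3.157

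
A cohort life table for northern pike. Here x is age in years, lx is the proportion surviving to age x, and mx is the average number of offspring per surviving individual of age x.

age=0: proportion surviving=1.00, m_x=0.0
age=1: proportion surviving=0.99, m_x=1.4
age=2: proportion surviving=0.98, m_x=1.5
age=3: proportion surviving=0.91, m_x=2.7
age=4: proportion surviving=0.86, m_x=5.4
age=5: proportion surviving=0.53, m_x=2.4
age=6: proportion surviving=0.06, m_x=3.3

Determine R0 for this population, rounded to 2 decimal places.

11.43

lx·mx by age: 0, 1.386, 1.47, 2.457, 4.644, 1.272, 0.198
R0 = Σ lx·mx = 11.427 → 11.43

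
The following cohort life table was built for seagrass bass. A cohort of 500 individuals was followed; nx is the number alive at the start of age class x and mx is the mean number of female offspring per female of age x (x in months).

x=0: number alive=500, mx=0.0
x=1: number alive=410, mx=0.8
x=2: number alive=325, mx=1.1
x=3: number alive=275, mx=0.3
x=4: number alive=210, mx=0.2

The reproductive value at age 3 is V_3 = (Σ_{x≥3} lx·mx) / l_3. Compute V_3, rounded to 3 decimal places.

lx = nx/n0 = nx/500: 1, 0.82, 0.65, 0.55, 0.42
lx·mx for x ≥ 3: 0.165, 0.084 → sum = 0.249
V_3 = 0.249 / l_3 = 0.249 / 0.55 = 0.452727… → 0.453

0.453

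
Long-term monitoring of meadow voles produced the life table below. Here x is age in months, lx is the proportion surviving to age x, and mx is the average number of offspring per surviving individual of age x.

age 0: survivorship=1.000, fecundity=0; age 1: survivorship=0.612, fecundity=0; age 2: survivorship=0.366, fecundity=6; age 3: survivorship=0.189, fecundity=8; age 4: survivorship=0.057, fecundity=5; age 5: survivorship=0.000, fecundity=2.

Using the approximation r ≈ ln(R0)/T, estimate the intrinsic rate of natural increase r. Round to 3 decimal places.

0.549

R0 = Σ lx·mx = 0 + 0 + 2.196 + 1.512 + 0.285 + 0 = 3.993
Σ x·lx·mx = 10.068; T = 10.068/3.993 = 2.52141…
r ≈ ln(R0)/T = ln(3.993)/2.52141… = 0.54911… → 0.549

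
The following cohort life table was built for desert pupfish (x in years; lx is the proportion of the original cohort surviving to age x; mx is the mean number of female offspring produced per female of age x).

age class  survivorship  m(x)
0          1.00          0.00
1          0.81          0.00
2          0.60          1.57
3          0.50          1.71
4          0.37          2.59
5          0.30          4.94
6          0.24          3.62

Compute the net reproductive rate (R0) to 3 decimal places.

lx·mx by age: 0, 0, 0.942, 0.855, 0.9583, 1.482, 0.8688
R0 = Σ lx·mx = 5.1061 → 5.106

5.106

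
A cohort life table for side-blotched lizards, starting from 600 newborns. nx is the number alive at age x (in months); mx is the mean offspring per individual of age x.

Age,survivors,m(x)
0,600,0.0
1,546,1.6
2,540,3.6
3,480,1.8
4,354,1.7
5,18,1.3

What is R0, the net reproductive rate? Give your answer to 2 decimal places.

lx = nx/n0 = nx/600: 1, 0.91, 0.9, 0.8, 0.59, 0.03
lx·mx by age: 0, 1.456, 3.24, 1.44, 1.003, 0.039
R0 = Σ lx·mx = 7.178 → 7.18

7.18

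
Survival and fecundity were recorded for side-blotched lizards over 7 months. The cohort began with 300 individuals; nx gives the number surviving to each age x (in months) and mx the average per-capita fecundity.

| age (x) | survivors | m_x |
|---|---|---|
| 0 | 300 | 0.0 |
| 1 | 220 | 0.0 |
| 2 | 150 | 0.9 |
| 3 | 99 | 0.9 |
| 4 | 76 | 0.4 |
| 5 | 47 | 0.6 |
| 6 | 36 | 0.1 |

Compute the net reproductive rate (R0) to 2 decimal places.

lx = nx/n0 = nx/300: 1, 0.73333…, 0.5, 0.33, 0.25333…, 0.15667…, 0.12
lx·mx by age: 0, 0, 0.45, 0.297, 0.101333…, 0.094…, 0.012
R0 = Σ lx·mx = 0.954333… → 0.95

0.95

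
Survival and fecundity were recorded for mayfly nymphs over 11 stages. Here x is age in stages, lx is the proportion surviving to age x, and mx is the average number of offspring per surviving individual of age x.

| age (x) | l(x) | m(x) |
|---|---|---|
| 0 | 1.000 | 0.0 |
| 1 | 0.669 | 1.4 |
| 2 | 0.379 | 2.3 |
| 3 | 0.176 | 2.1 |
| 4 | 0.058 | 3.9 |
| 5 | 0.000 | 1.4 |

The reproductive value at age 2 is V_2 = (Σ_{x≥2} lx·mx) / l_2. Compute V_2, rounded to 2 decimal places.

lx·mx for x ≥ 2: 0.8717, 0.3696, 0.2262, 0 → sum = 1.4675
V_2 = 1.4675 / l_2 = 1.4675 / 0.379 = 3.872032… → 3.87

3.87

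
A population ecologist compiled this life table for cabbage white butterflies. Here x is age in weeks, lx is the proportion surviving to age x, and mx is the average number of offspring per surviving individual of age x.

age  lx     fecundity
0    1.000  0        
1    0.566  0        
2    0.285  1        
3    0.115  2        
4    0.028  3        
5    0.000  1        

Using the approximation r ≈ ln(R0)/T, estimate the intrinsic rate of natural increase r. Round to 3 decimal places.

-0.192

R0 = Σ lx·mx = 0 + 0 + 0.285 + 0.23 + 0.084 + 0 = 0.599
Σ x·lx·mx = 1.596; T = 1.596/0.599 = 2.66444…
r ≈ ln(R0)/T = ln(0.599)/2.66444… = -0.19235… → -0.192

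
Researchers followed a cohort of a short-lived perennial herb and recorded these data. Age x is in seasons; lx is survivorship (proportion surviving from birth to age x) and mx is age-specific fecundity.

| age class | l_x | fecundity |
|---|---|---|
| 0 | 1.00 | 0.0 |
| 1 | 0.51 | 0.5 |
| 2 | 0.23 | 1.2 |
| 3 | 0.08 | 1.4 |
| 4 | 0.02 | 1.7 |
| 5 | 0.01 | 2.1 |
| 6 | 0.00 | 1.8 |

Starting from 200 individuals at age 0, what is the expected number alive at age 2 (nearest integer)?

Expected survivors = N0 · l_2 = 200 × 0.23 = 46 → 46

46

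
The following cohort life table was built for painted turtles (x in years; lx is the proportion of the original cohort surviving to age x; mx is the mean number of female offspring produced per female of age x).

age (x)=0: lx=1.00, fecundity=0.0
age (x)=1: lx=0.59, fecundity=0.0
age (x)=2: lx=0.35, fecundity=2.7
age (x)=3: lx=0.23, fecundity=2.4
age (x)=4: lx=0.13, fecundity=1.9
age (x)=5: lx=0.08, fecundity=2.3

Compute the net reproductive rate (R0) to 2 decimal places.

lx·mx by age: 0, 0, 0.945, 0.552, 0.247, 0.184
R0 = Σ lx·mx = 1.928 → 1.93

1.93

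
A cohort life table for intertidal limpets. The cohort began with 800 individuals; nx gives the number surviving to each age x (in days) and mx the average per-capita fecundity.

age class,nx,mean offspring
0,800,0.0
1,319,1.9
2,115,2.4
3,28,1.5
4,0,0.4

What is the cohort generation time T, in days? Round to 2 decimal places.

1.39

lx = nx/n0 = nx/800: 1, 0.39875, 0.14375, 0.035, 0
lx·mx: 0, 0.757625, 0.345, 0.0525, 0 → R0 = 1.155125
x·lx·mx: 0, 0.757625, 0.69, 0.1575, 0 → Σ = 1.605125
T = 1.605125 / 1.155125 = 1.389568… → 1.39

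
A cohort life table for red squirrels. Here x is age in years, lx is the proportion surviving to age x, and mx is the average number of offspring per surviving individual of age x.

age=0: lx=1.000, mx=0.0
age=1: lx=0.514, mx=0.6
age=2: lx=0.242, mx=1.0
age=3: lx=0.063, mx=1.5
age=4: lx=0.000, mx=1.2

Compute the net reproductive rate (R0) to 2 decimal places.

0.64

lx·mx by age: 0, 0.3084, 0.242, 0.0945, 0
R0 = Σ lx·mx = 0.6449 → 0.64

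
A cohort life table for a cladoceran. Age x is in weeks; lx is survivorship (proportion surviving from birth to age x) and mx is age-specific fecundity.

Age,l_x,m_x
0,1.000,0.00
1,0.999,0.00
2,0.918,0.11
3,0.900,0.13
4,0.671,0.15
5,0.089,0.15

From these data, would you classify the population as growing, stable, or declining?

R0 = Σ lx·mx = 0 + 0 + 0.10098 + 0.117 + 0.10065 + 0.01335 = 0.33198
R0 < 1, so the population is declining.

declining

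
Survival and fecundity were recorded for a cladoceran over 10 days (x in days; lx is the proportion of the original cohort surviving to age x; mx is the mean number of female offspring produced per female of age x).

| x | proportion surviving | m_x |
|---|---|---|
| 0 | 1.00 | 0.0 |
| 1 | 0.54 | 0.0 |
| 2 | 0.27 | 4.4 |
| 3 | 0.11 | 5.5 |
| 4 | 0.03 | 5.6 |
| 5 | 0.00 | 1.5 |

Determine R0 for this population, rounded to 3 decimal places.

1.961

lx·mx by age: 0, 0, 1.188, 0.605, 0.168, 0
R0 = Σ lx·mx = 1.961 → 1.961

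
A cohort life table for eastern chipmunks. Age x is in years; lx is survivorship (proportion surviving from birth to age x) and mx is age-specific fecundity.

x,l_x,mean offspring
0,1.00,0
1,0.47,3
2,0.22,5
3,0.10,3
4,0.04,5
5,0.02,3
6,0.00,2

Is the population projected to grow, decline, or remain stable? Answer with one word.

R0 = Σ lx·mx = 0 + 1.41 + 1.1 + 0.3 + 0.2 + 0.06 + 0 = 3.07
R0 > 1, so the population is growing.

growing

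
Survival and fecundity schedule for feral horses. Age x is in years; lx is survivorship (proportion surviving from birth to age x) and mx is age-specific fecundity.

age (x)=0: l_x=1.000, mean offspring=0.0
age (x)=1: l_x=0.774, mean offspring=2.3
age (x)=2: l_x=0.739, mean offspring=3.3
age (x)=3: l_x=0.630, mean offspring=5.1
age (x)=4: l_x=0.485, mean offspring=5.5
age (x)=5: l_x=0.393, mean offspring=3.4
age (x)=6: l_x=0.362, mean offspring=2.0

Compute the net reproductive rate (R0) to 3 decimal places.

12.160

lx·mx by age: 0, 1.7802, 2.4387, 3.213, 2.6675, 1.3362, 0.724
R0 = Σ lx·mx = 12.1596 → 12.160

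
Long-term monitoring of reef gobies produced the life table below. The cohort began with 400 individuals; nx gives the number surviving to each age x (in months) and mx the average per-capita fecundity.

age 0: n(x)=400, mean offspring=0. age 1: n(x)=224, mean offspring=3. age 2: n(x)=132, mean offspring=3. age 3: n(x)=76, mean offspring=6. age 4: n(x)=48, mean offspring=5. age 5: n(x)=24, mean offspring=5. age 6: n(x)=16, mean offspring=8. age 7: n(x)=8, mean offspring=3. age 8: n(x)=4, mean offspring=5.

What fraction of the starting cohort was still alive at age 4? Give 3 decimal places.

0.120

l_4 = n_4/n_0 = 48/400 = 0.12 → 0.120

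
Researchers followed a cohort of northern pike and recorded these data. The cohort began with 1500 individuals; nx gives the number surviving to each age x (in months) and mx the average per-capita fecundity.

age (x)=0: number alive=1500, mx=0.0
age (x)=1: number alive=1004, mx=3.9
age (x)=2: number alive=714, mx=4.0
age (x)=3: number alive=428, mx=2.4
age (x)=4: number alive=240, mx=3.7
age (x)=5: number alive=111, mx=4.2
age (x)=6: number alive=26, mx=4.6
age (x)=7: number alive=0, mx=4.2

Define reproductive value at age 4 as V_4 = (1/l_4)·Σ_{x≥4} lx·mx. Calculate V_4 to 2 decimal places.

lx = nx/n0 = nx/1500: 1, 0.66933…, 0.476, 0.28533…, 0.16, 0.074, 0.01733…, 0
lx·mx for x ≥ 4: 0.592, 0.3108, 0.079733…, 0 → sum = 0.982533…
V_4 = 0.982533… / l_4 = 0.982533… / 0.16 = 6.140833… → 6.14

6.14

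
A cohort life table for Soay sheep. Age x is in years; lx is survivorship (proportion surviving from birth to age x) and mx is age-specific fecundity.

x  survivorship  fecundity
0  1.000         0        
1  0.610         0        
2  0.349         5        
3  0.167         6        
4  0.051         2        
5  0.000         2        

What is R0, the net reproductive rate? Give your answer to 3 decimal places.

2.849

lx·mx by age: 0, 0, 1.745, 1.002, 0.102, 0
R0 = Σ lx·mx = 2.849 → 2.849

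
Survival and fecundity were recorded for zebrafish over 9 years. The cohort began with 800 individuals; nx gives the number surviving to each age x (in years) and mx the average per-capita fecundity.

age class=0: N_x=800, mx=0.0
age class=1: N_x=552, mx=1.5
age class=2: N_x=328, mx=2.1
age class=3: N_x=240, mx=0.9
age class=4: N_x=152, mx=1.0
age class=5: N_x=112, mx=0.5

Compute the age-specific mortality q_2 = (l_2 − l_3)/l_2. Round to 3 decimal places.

lx = nx/n0 = nx/800: 1, 0.69, 0.41, 0.3, 0.19, 0.14
q_2 = (l_2 − l_3) / l_2 = (0.41 − 0.3) / 0.41
     = 0.11 / 0.41 = 0.268293… → 0.268

0.268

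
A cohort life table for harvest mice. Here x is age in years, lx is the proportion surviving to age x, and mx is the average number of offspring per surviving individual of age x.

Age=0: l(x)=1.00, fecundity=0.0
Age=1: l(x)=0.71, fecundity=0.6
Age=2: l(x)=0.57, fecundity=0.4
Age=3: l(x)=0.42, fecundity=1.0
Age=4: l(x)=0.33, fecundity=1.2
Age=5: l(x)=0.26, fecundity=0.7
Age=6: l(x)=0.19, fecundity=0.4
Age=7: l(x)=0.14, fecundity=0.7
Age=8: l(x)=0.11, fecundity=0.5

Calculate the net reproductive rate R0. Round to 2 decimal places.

1.88

lx·mx by age: 0, 0.426, 0.228, 0.42, 0.396, 0.182, 0.076, 0.098, 0.055
R0 = Σ lx·mx = 1.881 → 1.88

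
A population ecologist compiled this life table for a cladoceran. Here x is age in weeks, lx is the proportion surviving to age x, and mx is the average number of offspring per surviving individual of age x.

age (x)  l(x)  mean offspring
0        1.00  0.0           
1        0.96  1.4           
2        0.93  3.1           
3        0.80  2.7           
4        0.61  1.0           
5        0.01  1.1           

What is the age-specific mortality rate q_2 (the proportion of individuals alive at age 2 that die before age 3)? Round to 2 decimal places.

0.14

q_2 = (l_2 − l_3) / l_2 = (0.93 − 0.8) / 0.93
     = 0.13 / 0.93 = 0.139785… → 0.14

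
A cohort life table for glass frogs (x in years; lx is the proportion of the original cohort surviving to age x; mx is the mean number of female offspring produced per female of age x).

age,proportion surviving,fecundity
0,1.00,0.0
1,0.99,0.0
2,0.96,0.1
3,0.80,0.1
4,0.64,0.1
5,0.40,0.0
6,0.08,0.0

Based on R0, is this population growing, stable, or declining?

R0 = Σ lx·mx = 0 + 0 + 0.096 + 0.08 + 0.064 + 0 + 0 = 0.24
R0 < 1, so the population is declining.

declining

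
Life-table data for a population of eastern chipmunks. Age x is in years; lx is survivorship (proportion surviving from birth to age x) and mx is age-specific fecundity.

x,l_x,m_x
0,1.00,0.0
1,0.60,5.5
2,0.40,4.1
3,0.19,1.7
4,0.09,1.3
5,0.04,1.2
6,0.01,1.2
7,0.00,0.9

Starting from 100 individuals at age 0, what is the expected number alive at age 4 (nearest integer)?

Expected survivors = N0 · l_4 = 100 × 0.09 = 9 → 9

9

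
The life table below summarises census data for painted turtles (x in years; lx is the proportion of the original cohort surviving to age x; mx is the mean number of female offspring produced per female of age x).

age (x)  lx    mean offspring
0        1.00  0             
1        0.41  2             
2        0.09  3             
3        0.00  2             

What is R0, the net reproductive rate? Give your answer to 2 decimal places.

1.09

lx·mx by age: 0, 0.82, 0.27, 0
R0 = Σ lx·mx = 1.09 → 1.09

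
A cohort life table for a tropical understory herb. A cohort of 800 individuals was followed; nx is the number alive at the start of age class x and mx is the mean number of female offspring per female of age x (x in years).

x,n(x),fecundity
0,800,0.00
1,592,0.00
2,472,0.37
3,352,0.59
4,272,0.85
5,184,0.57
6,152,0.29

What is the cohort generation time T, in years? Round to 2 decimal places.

3.52

lx = nx/n0 = nx/800: 1, 0.74, 0.59, 0.44, 0.34, 0.23, 0.19
lx·mx: 0, 0, 0.2183, 0.2596, 0.289, 0.1311, 0.0551 → R0 = 0.9531
x·lx·mx: 0, 0, 0.4366, 0.7788, 1.156, 0.6555, 0.3306 → Σ = 3.3575
T = 3.3575 / 0.9531 = 3.522715… → 3.52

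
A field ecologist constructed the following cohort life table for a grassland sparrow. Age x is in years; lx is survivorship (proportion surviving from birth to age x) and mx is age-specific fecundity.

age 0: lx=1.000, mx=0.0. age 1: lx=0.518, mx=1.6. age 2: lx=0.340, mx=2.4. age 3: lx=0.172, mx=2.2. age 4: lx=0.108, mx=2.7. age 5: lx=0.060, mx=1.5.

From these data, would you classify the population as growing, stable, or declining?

R0 = Σ lx·mx = 0 + 0.8288 + 0.816 + 0.3784 + 0.2916 + 0.09 = 2.4048
R0 > 1, so the population is growing.

growing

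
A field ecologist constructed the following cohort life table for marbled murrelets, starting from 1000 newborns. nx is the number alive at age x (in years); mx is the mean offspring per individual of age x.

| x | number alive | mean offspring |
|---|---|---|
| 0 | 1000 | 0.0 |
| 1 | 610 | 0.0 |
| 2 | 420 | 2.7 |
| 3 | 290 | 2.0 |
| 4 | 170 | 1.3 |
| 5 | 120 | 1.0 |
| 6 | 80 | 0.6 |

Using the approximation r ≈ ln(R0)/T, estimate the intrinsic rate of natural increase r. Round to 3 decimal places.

0.270

lx = nx/n0 = nx/1000: 1, 0.61, 0.42, 0.29, 0.17, 0.12, 0.08
R0 = Σ lx·mx = 0 + 0 + 1.134 + 0.58 + 0.221 + 0.12 + 0.048 = 2.103
Σ x·lx·mx = 5.78; T = 5.78/2.103 = 2.74845…
r ≈ ln(R0)/T = ln(2.103)/2.74845… = 0.27047… → 0.270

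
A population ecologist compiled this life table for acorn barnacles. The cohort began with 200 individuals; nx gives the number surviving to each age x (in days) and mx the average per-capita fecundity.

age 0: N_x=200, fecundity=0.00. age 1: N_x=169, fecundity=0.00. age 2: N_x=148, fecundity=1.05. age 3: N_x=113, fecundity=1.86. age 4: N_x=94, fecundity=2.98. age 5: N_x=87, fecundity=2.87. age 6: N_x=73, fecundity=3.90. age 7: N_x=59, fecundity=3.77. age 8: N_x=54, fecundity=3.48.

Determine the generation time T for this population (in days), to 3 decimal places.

5.080

lx = nx/n0 = nx/200: 1, 0.845, 0.74, 0.565, 0.47, 0.435, 0.365, 0.295, 0.27
lx·mx: 0, 0, 0.777, 1.0509, 1.4006, 1.24845, 1.4235, 1.11215, 0.9396 → R0 = 7.9522
x·lx·mx: 0, 0, 1.554, 3.1527, 5.6024, 6.24225, 8.541, 7.78505, 7.5168 → Σ = 40.3942
T = 40.3942 / 7.9522 = 5.079626… → 5.080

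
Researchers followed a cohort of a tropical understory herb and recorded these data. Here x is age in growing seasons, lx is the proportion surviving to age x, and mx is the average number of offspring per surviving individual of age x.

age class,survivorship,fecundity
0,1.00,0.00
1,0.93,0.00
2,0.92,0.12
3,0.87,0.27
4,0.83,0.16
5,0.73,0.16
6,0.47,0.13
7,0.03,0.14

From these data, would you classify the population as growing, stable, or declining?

declining

R0 = Σ lx·mx = 0 + 0 + 0.1104 + 0.2349 + 0.1328 + 0.1168 + 0.0611 + 0.0042 = 0.6602
R0 < 1, so the population is declining.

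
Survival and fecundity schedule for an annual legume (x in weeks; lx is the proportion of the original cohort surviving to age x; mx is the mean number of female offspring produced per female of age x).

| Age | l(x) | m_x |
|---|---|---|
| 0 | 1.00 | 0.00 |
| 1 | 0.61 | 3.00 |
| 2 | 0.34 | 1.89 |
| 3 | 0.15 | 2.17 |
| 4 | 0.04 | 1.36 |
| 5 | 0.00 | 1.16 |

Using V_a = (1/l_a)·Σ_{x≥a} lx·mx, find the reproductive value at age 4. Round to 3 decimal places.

lx·mx for x ≥ 4: 0.0544, 0 → sum = 0.0544
V_4 = 0.0544 / l_4 = 0.0544 / 0.04 = 1.36 → 1.360

1.360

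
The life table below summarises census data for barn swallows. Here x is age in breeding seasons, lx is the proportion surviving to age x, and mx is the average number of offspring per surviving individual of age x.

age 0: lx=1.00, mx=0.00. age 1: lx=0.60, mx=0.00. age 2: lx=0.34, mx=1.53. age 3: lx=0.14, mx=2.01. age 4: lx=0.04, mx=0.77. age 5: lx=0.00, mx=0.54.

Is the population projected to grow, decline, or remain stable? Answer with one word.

R0 = Σ lx·mx = 0 + 0 + 0.5202 + 0.2814 + 0.0308 + 0 = 0.8324
R0 < 1, so the population is declining.

declining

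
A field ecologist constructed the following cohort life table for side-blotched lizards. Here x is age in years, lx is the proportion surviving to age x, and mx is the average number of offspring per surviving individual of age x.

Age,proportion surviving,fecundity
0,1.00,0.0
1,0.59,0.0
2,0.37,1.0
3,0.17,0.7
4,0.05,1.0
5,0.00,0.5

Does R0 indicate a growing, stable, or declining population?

R0 = Σ lx·mx = 0 + 0 + 0.37 + 0.119 + 0.05 + 0 = 0.539
R0 < 1, so the population is declining.

declining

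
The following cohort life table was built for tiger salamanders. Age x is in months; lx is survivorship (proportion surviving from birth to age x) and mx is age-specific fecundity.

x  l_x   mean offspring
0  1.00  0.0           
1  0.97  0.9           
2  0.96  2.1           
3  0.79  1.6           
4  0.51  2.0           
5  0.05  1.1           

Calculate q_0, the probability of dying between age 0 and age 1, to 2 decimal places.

q_0 = (l_0 − l_1) / l_0 = (1 − 0.97) / 1
     = 0.03 / 1 = 0.03 → 0.03

0.03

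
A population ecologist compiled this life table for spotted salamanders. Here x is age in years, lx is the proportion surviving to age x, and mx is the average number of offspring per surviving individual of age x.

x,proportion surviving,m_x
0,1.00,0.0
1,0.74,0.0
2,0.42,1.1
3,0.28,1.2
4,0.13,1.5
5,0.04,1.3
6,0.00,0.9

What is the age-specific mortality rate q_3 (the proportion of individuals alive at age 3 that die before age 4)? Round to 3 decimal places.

q_3 = (l_3 − l_4) / l_3 = (0.28 − 0.13) / 0.28
     = 0.15 / 0.28 = 0.535714… → 0.536

0.536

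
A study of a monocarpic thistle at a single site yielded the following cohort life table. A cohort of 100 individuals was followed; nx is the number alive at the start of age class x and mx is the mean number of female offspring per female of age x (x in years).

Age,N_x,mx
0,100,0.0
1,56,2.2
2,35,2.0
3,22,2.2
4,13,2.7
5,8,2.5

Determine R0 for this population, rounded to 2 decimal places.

2.97

lx = nx/n0 = nx/100: 1, 0.56, 0.35, 0.22, 0.13, 0.08
lx·mx by age: 0, 1.232, 0.7, 0.484, 0.351, 0.2
R0 = Σ lx·mx = 2.967 → 2.97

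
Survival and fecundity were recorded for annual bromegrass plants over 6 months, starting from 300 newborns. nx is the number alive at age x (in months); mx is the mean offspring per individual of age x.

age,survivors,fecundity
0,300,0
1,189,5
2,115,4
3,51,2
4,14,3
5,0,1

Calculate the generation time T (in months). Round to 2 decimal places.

lx = nx/n0 = nx/300: 1, 0.63, 0.38333…, 0.17, 0.04667…, 0
lx·mx: 0, 3.15, 1.533333…, 0.34, 0.14…, 0 → R0 = 5.163333…
x·lx·mx: 0, 3.15, 3.066667…, 1.02, 0.56…, 0 → Σ = 7.796667…
T = 7.796667… / 5.163333… = 1.510006… → 1.51

1.51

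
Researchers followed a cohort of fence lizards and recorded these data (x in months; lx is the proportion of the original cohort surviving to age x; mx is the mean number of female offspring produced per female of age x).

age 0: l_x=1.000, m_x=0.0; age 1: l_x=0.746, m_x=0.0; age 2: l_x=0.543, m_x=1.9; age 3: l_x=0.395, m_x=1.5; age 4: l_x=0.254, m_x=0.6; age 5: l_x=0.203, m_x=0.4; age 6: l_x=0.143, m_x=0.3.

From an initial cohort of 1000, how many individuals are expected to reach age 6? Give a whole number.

143

Expected survivors = N0 · l_6 = 1000 × 0.143 = 143 → 143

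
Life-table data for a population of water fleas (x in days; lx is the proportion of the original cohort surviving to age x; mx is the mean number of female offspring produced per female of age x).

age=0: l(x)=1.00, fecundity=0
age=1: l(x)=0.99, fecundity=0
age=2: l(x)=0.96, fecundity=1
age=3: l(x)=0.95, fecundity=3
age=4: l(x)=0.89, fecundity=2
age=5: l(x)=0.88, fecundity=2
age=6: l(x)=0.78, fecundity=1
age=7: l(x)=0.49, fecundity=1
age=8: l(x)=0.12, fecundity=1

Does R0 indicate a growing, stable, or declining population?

growing

R0 = Σ lx·mx = 0 + 0 + 0.96 + 2.85 + 1.78 + 1.76 + 0.78 + 0.49 + 0.12 = 8.74
R0 > 1, so the population is growing.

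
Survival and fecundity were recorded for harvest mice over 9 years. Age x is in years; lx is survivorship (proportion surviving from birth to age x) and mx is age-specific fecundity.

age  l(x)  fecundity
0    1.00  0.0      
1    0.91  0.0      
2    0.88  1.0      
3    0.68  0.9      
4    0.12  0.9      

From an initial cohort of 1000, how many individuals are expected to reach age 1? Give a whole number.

Expected survivors = N0 · l_1 = 1000 × 0.91 = 910 → 910

910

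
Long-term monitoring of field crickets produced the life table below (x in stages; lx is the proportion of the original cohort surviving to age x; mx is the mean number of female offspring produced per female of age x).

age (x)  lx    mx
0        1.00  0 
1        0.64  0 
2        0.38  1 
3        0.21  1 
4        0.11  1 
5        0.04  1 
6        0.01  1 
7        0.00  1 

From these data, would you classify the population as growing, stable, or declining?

R0 = Σ lx·mx = 0 + 0 + 0.38 + 0.21 + 0.11 + 0.04 + 0.01 + 0 = 0.75
R0 < 1, so the population is declining.

declining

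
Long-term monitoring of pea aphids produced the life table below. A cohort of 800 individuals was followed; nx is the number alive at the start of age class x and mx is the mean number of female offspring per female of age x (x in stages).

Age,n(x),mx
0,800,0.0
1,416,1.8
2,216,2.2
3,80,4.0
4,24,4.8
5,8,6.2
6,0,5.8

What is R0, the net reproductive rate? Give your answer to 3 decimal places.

lx = nx/n0 = nx/800: 1, 0.52, 0.27, 0.1, 0.03, 0.01, 0
lx·mx by age: 0, 0.936, 0.594, 0.4, 0.144, 0.062, 0
R0 = Σ lx·mx = 2.136 → 2.136

2.136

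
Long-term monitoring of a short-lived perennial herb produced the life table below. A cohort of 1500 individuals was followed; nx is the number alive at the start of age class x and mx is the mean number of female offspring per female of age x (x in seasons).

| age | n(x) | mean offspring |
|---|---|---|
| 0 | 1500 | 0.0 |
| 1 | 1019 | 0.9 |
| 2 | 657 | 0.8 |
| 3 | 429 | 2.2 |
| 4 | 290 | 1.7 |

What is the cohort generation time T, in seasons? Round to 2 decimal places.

2.35

lx = nx/n0 = nx/1500: 1, 0.67933…, 0.438, 0.286, 0.19333…
lx·mx: 0, 0.6114…, 0.3504, 0.6292, 0.328667… → R0 = 1.919667…
x·lx·mx: 0, 0.6114…, 0.7008, 1.8876, 1.314667… → Σ = 4.514467…
T = 4.514467… / 1.919667… = 2.351693… → 2.35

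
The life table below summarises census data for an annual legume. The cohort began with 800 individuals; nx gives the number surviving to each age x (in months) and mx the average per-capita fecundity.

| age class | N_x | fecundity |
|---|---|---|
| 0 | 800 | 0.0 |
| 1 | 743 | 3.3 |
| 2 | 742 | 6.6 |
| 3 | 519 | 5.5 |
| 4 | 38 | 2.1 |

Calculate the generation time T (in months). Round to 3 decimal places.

lx = nx/n0 = nx/800: 1, 0.92875, 0.9275, 0.64875, 0.0475
lx·mx: 0, 3.064875, 6.1215, 3.568125, 0.09975 → R0 = 12.85425
x·lx·mx: 0, 3.064875, 12.243, 10.704375, 0.399 → Σ = 26.41125
T = 26.41125 / 12.85425 = 2.054671… → 2.055

2.055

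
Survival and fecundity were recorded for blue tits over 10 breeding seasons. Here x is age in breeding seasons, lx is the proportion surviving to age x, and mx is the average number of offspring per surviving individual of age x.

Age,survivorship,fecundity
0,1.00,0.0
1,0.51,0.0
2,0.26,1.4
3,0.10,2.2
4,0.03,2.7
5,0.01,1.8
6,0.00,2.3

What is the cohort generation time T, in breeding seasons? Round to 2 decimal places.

2.64

lx·mx: 0, 0, 0.364, 0.22, 0.081, 0.018, 0 → R0 = 0.683
x·lx·mx: 0, 0, 0.728, 0.66, 0.324, 0.09, 0 → Σ = 1.802
T = 1.802 / 0.683 = 2.63836… → 2.64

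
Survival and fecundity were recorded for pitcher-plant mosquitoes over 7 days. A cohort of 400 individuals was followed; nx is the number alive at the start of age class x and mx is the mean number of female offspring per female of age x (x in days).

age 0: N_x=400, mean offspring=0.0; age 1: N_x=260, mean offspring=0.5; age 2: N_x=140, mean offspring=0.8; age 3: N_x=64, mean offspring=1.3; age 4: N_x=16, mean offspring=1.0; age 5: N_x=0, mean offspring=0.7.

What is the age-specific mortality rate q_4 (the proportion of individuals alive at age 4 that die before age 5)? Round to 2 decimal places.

1.00

lx = nx/n0 = nx/400: 1, 0.65, 0.35, 0.16, 0.04, 0
q_4 = (l_4 − l_5) / l_4 = (0.04 − 0) / 0.04
     = 0.04 / 0.04 = 1 → 1.00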